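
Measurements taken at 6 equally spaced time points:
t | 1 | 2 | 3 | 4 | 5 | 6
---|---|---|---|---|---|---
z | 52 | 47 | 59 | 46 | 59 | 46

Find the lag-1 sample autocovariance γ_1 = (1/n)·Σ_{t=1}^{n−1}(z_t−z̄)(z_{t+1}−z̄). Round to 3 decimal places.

-26.625

Mean z̄ = (52 + 47 + 59 + 46 + 59 + 46)/6 = 51.5000
Σ_{t=1}^{5}(z_t−z̄)(z_{t+1}−z̄) = -159.7500
γ_1 = -159.7500 / 6 = -26.625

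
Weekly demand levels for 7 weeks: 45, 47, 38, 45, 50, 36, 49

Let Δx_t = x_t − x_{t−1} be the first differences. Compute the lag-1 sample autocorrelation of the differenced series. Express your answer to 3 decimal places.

-0.558

First differences Δx: 2, -9, 7, 5, -14, 13
Mean of differences = 0.6667
Numerator Σ(Δx_t−Δx̄)(Δx_{t+1}−Δx̄) = -291.1111
Denominator Σ(Δx_t−Δx̄)² = 521.3333
r_1(Δx) = -291.1111 / 521.3333 = -0.558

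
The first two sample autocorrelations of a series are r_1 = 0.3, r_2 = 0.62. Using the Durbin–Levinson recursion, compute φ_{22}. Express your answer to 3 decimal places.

0.582

φ_{22} = (r_2 − r_1²) / (1 − r_1²)
r_1² = (0.3)² = 0.09
Numerator = 0.62 − 0.0900 = 0.5300; denominator = 1 − 0.0900 = 0.9100
φ_{22} = 0.5300 / 0.9100 = 0.582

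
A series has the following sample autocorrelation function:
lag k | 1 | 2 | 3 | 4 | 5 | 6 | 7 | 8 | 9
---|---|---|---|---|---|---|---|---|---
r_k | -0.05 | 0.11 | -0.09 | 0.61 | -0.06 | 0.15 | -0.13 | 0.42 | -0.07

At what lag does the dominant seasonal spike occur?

4

The largest autocorrelation is r_4 = 0.61, with a weaker echo at lag 8 (0.42); the remaining lags stay at or below 0.15.
The dominant spike at lag 4 indicates a seasonal period of 4.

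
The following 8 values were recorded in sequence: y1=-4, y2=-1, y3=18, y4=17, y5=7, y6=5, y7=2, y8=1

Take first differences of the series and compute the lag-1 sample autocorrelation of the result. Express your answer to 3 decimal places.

0.154

First differences Δy: 3, 19, -1, -10, -2, -3, -1
Mean of differences = 0.7143
Numerator Σ(Δy_t−Δȳ)(Δy_{t+1}−Δȳ) = 74.3469
Denominator Σ(Δy_t−Δȳ)² = 481.4286
r_1(Δy) = 74.3469 / 481.4286 = 0.154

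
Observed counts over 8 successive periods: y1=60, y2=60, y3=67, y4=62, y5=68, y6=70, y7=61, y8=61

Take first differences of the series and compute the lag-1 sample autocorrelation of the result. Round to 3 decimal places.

-0.365

First differences Δy: 0, 7, -5, 6, 2, -9, 0
Mean of differences = 0.1429
Numerator Σ(Δy_t−Δȳ)(Δy_{t+1}−Δȳ) = -71.1633
Denominator Σ(Δy_t−Δȳ)² = 194.8571
r_1(Δy) = -71.1633 / 194.8571 = -0.365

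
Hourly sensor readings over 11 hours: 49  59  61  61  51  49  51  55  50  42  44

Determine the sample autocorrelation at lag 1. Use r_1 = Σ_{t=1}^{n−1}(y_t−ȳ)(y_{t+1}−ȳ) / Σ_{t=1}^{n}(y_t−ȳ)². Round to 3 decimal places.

Mean ȳ = (49 + 59 + 61 + 61 + 51 + 49 + 51 + 55 + 50 + 42 + 44)/11 = 52.0000
Numerator Σ_{t=1}^{10}(y_t−ȳ)(y_{t+1}−ȳ) = 211.0000
Denominator Σ(y_t−ȳ)² = 408.0000
r_1 = 211.0000 / 408.0000 = 0.517

0.517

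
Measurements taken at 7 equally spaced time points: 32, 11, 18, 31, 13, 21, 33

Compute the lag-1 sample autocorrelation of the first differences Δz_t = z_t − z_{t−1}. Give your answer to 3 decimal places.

First differences Δz: -21, 7, 13, -18, 8, 12
Mean of differences = 0.1667
Numerator Σ(Δz_t−Δz̄)(Δz_{t+1}−Δz̄) = -339.6944
Denominator Σ(Δz_t−Δz̄)² = 1190.8333
r_1(Δz) = -339.6944 / 1190.8333 = -0.285

-0.285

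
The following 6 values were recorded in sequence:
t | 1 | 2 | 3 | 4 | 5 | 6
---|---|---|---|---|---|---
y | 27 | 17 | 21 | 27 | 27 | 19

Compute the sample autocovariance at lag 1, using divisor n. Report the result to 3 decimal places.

Mean ȳ = (27 + 17 + 21 + 27 + 27 + 19)/6 = 23.0000
Σ_{t=1}^{5}(y_t−ȳ)(y_{t+1}−ȳ) = -20.0000
γ_1 = -20.0000 / 6 = -3.333

-3.333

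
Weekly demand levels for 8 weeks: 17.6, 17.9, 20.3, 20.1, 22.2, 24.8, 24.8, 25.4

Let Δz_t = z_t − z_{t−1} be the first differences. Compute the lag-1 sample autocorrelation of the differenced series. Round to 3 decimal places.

-0.418

First differences Δz: 0.3, 2.4, -0.2, 2.1, 2.6, 0.0, 0.6
Mean of differences = 1.1143
Numerator Σ(Δz_t−Δz̄)(Δz_{t+1}−Δz̄) = -3.6502
Denominator Σ(Δz_t−Δz̄)² = 8.7286
r_1(Δz) = -3.6502 / 8.7286 = -0.418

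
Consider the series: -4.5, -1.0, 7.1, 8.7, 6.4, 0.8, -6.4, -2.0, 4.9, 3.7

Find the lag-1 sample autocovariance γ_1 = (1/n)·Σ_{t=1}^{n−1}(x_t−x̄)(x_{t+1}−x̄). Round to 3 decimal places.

Mean x̄ = (-4.5 − 1.0 + 7.1 + 8.7 + 6.4 + 0.8 − 6.4 − 2.0 + 4.9 + 3.7)/10 = 1.7700
Σ_{t=1}^{9}(x_t−x̄)(x_{t+1}−x̄) = 100.1021
γ_1 = 100.1021 / 10 = 10.010

10.010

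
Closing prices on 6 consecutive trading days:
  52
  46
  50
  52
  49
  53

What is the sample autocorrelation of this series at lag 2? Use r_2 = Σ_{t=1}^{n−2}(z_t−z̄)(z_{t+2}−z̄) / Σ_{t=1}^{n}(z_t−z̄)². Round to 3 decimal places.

Mean z̄ = (52 + 46 + 50 + 52 + 49 + 53)/6 = 50.3333
Deviations from mean: 1.6667, -4.3333, -0.3333, 1.6667, -1.3333, 2.6667
Σ(z_t−z̄)(z_{t+2}−z̄) = (-0.5556) + (-7.2222) + (0.4444) + (4.4444) = -2.8889
Denominator Σ(z_t−z̄)² = 33.3333
r_2 = -2.8889 / 33.3333 = -0.087

-0.087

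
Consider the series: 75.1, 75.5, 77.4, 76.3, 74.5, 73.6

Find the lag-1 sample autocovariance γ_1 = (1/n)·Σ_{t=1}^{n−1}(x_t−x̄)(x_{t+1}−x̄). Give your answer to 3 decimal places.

0.463

Mean x̄ = (75.1 + 75.5 + 77.4 + 76.3 + 74.5 + 73.6)/6 = 75.4000
Σ_{t=1}^{5}(x_t−x̄)(x_{t+1}−x̄) = 2.7800
γ_1 = 2.7800 / 6 = 0.463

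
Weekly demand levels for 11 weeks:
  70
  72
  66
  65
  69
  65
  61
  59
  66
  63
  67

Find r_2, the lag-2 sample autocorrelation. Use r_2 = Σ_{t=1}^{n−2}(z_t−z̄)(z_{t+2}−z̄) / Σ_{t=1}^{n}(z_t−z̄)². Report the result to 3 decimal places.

Mean z̄ = (70 + 72 + 66 + 65 + 69 + 65 + 61 + 59 + 66 + 63 + 67)/11 = 65.7273
Numerator Σ_{t=1}^{9}(z_t−z̄)(z_{t+2}−z̄) = 4.8512
Denominator Σ(z_t−z̄)² = 146.1818
r_2 = 4.8512 / 146.1818 = 0.033

0.033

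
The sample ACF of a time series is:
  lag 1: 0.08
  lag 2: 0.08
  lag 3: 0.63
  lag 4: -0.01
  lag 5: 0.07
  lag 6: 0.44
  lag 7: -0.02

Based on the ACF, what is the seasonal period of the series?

3

The largest autocorrelation is r_3 = 0.63, with a weaker echo at lag 6 (0.44); the remaining lags stay at or below 0.08.
The dominant spike at lag 3 indicates a seasonal period of 3.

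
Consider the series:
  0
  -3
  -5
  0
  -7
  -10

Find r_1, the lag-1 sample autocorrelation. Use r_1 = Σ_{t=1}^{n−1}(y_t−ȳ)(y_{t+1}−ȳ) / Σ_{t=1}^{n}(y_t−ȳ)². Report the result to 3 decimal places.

Mean ȳ = (0 − 3 − 5 + 0 − 7 − 10)/6 = -4.1667
Deviations from mean: 4.1667, 1.1667, -0.8333, 4.1667, -2.8333, -5.8333
Σ(y_t−ȳ)(y_{t+1}−ȳ) = (4.8611) + (-0.9722) + (-3.4722) + (-11.8056) + (16.5278) = 5.1389
Denominator Σ(y_t−ȳ)² = 78.8333
r_1 = 5.1389 / 78.8333 = 0.065

0.065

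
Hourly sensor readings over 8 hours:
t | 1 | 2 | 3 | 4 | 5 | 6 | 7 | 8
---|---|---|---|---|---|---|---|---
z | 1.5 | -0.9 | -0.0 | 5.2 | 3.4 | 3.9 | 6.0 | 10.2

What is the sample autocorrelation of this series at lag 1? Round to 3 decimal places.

Mean z̄ = (1.5 − 0.9 − 0.0 + 5.2 + 3.4 + 3.9 + 6.0 + 10.2)/8 = 3.6625
Deviations from mean: -2.1625, -4.5625, -3.6625, 1.5375, -0.2625, 0.2375, 2.3375, 6.5375
Numerator Σ_{t=1}^{7}(z_t−z̄)(z_{t+1}−z̄) = 36.3161
Denominator Σ(z_t−z̄)² = 89.5988
r_1 = 36.3161 / 89.5988 = 0.405

0.405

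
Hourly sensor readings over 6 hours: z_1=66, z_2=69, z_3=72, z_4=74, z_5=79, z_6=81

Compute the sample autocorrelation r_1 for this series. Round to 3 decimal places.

Mean z̄ = (66 + 69 + 72 + 74 + 79 + 81)/6 = 73.5000
Σ(z_t−z̄)(z_{t+1}−z̄) = (33.7500) + (6.7500) + (-0.7500) + (2.7500) + (41.2500) = 83.7500
Denominator Σ(z_t−z̄)² = 165.5000
r_1 = 83.7500 / 165.5000 = 0.506

0.506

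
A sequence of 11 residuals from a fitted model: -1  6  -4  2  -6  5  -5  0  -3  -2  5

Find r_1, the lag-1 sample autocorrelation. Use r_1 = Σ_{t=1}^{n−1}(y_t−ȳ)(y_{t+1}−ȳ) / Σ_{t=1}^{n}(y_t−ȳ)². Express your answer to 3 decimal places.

-0.616

Mean ȳ = (-1 + 6 − 4 + 2 − 6 + 5 − 5 + 0 − 3 − 2 + 5)/11 = -0.2727
Numerator Σ_{t=1}^{10}(y_t−ȳ)(y_{t+1}−ȳ) = -110.9835
Denominator Σ(y_t−ȳ)² = 180.1818
r_1 = -110.9835 / 180.1818 = -0.616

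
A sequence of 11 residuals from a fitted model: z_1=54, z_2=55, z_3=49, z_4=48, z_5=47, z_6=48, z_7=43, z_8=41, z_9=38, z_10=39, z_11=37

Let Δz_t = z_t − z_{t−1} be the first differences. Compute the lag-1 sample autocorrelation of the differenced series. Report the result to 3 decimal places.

First differences Δz: 1, -6, -1, -1, 1, -5, -2, -3, 1, -2
Mean of differences = -1.7000
Numerator Σ(Δz_t−Δz̄)(Δz_{t+1}−Δz̄) = -24.0900
Denominator Σ(Δz_t−Δz̄)² = 54.1000
r_1(Δz) = -24.0900 / 54.1000 = -0.445

-0.445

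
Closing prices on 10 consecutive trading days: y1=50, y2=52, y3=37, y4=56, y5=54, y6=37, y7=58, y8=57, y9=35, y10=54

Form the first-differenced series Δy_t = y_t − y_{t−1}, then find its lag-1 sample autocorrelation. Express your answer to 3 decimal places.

-0.501

First differences Δy: 2, -15, 19, -2, -17, 21, -1, -22, 19
Mean of differences = 0.4444
Numerator Σ(Δy_t−Δȳ)(Δy_{t+1}−Δȳ) = -1085.6420
Denominator Σ(Δy_t−Δȳ)² = 2168.2222
r_1(Δy) = -1085.6420 / 2168.2222 = -0.501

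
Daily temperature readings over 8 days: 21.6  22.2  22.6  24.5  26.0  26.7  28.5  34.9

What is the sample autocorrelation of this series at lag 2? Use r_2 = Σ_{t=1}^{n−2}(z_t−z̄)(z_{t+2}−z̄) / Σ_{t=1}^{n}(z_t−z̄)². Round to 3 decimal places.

Mean z̄ = (21.6 + 22.2 + 22.6 + 24.5 + 26.0 + 26.7 + 28.5 + 34.9)/8 = 25.8750
Deviations from mean: -4.2750, -3.6750, -3.2750, -1.3750, 0.1250, 0.8250, 2.6250, 9.0250
Σ(z_t−z̄)(z_{t+2}−z̄) = (14.0006) + (5.0531) + (-0.4094) + (-1.1344) + (0.3281) + (7.4456) = 25.2838
Denominator Σ(z_t−z̄)² = 133.4350
r_2 = 25.2838 / 133.4350 = 0.189

0.189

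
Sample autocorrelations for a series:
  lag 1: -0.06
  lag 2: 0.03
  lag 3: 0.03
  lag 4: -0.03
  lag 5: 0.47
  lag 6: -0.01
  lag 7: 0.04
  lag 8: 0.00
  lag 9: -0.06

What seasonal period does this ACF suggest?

5

The largest autocorrelation is r_5 = 0.47; the remaining lags stay at or below 0.04.
The dominant spike at lag 5 indicates a seasonal period of 5.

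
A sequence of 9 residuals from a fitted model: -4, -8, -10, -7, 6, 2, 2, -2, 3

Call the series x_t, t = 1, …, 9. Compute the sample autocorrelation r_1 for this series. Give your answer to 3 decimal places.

0.432

Mean x̄ = (-4 − 8 − 10 − 7 + 6 + 2 + 2 − 2 + 3)/9 = -2.0000
Numerator Σ_{t=1}^{8}(x_t−x̄)(x_{t+1}−x̄) = 108.0000
Denominator Σ(x_t−x̄)² = 250.0000
r_1 = 108.0000 / 250.0000 = 0.432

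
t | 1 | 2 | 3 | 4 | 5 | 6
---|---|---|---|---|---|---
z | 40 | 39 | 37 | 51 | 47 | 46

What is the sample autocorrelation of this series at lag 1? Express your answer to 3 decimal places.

Mean z̄ = (40 + 39 + 37 + 51 + 47 + 46)/6 = 43.3333
Deviations from mean: -3.3333, -4.3333, -6.3333, 7.6667, 3.6667, 2.6667
Σ(z_t−z̄)(z_{t+1}−z̄) = (14.4444) + (27.4444) + (-48.5556) + (28.1111) + (9.7778) = 31.2222
Denominator Σ(z_t−z̄)² = 149.3333
r_1 = 31.2222 / 149.3333 = 0.209

0.209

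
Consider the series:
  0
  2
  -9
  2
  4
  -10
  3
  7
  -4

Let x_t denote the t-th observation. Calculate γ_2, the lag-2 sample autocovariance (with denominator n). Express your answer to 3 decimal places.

Mean x̄ = (0 + 2 − 9 + 2 + 4 − 10 + 3 + 7 − 4)/9 = -0.5556
Σ_{t=1}^{7}(x_t−x̄)(x_{t+2}−x̄) = -128.1728
γ_2 = -128.1728 / 9 = -14.241

-14.241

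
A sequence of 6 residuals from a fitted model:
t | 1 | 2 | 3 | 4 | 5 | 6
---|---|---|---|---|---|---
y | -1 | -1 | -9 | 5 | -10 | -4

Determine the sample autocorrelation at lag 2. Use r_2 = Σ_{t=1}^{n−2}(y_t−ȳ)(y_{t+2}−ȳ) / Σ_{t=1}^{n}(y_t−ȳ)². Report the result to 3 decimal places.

0.244

Mean ȳ = (-1 − 1 − 9 + 5 − 10 − 4)/6 = -3.3333
Numerator Σ_{t=1}^{4}(y_t−ȳ)(y_{t+2}−ȳ) = 38.4444
Denominator Σ(y_t−ȳ)² = 157.3333
r_2 = 38.4444 / 157.3333 = 0.244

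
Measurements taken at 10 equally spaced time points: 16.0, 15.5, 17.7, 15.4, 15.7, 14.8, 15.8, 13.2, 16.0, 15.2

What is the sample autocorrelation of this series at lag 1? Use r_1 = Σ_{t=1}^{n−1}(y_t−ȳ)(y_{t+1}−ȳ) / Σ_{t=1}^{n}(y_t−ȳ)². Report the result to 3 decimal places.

Mean ȳ = (16.0 + 15.5 + 17.7 + 15.4 + 15.7 + 14.8 + 15.8 + 13.2 + 16.0 + 15.2)/10 = 15.5300
Numerator Σ_{t=1}^{9}(y_t−ȳ)(y_{t+1}−ȳ) = -2.5839
Denominator Σ(y_t−ȳ)² = 11.3410
r_1 = -2.5839 / 11.3410 = -0.228

-0.228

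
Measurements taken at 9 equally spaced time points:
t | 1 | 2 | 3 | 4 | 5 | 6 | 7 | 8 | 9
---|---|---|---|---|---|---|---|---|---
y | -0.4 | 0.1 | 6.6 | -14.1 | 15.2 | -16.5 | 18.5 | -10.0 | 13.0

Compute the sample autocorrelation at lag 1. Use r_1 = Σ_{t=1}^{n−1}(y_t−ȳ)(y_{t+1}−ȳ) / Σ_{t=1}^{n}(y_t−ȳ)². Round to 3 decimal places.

Mean ȳ = (-0.4 + 0.1 + 6.6 − 14.1 + 15.2 − 16.5 + 18.5 − 10.0 + 13.0)/9 = 1.3778
Numerator Σ_{t=1}^{8}(y_t−ȳ)(y_{t+1}−ȳ) = -1179.4327
Denominator Σ(y_t−ȳ)² = 1339.9956
r_1 = -1179.4327 / 1339.9956 = -0.880

-0.880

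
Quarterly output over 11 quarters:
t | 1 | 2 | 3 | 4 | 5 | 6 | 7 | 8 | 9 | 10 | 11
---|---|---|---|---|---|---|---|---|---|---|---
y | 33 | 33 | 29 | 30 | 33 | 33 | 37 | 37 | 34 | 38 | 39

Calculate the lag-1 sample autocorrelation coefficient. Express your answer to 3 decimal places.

0.553

Mean ȳ = (33 + 33 + 29 + 30 + 33 + 33 + 37 + 37 + 34 + 38 + 39)/11 = 34.1818
Numerator Σ_{t=1}^{10}(y_t−ȳ)(y_{t+1}−ȳ) = 57.3306
Denominator Σ(y_t−ȳ)² = 103.6364
r_1 = 57.3306 / 103.6364 = 0.553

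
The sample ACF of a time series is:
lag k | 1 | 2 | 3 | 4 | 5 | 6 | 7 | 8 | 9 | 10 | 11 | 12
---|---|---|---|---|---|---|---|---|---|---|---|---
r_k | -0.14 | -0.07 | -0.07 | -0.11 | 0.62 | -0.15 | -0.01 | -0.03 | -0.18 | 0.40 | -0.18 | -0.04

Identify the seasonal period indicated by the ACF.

The largest autocorrelation is r_5 = 0.62, with a weaker echo at lag 10 (0.40); the remaining lags stay at or below -0.01.
The dominant spike at lag 5 indicates a seasonal period of 5.

5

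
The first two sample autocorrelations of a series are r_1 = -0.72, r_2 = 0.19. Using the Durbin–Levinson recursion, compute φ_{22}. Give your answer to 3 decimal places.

φ_{22} = (r_2 − r_1²) / (1 − r_1²)
r_1² = (-0.72)² = 0.5184
Numerator = 0.19 − 0.5184 = -0.3284; denominator = 1 − 0.5184 = 0.4816
φ_{22} = -0.3284 / 0.4816 = -0.682

-0.682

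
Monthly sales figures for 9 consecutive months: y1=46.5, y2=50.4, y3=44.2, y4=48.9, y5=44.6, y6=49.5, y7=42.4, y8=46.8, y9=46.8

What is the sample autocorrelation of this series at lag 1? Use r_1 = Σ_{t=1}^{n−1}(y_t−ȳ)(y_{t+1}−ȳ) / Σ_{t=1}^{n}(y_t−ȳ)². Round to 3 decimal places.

-0.692

Mean ȳ = (46.5 + 50.4 + 44.2 + 48.9 + 44.6 + 49.5 + 42.4 + 46.8 + 46.8)/9 = 46.6778
Numerator Σ_{t=1}^{8}(y_t−ȳ)(y_{t+1}−ȳ) = -38.4527
Denominator Σ(y_t−ȳ)² = 55.5756
r_1 = -38.4527 / 55.5756 = -0.692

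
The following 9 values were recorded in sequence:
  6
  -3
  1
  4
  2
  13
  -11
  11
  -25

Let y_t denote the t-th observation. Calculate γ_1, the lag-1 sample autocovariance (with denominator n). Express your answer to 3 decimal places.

-57.586

Mean ȳ = (6 − 3 + 1 + 4 + 2 + 13 − 11 + 11 − 25)/9 = -0.2222
Σ_{t=1}^{8}(y_t−ȳ)(y_{t+1}−ȳ) = -518.2716
γ_1 = -518.2716 / 9 = -57.586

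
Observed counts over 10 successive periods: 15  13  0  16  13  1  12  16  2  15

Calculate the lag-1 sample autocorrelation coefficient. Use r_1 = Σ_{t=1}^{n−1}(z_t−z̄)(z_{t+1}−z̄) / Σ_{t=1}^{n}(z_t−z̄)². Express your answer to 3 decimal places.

-0.453

Mean z̄ = (15 + 13 + 0 + 16 + 13 + 1 + 12 + 16 + 2 + 15)/10 = 10.3000
Numerator Σ_{t=1}^{9}(z_t−z̄)(z_{t+1}−z̄) = -175.9900
Denominator Σ(z_t−z̄)² = 388.1000
r_1 = -175.9900 / 388.1000 = -0.453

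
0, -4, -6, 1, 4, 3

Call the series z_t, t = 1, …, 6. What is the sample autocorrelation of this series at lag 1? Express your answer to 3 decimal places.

0.417

Mean z̄ = (0 − 4 − 6 + 1 + 4 + 3)/6 = -0.3333
Deviations from mean: 0.3333, -3.6667, -5.6667, 1.3333, 4.3333, 3.3333
Numerator Σ_{t=1}^{5}(z_t−z̄)(z_{t+1}−z̄) = 32.2222
Denominator Σ(z_t−z̄)² = 77.3333
r_1 = 32.2222 / 77.3333 = 0.417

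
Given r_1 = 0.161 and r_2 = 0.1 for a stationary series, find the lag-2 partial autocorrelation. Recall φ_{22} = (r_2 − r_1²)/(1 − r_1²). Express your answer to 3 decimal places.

φ_{22} = (r_2 − r_1²) / (1 − r_1²)
r_1² = (0.161)² = 0.025921
Numerator = 0.1 − 0.0259 = 0.0741; denominator = 1 − 0.0259 = 0.9741
φ_{22} = 0.0741 / 0.9741 = 0.076

0.076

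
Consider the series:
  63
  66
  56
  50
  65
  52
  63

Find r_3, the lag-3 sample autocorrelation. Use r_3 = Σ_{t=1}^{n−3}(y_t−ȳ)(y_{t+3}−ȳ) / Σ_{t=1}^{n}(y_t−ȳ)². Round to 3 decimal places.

-0.026

Mean ȳ = (63 + 66 + 56 + 50 + 65 + 52 + 63)/7 = 59.2857
Numerator Σ_{t=1}^{4}(y_t−ȳ)(y_{t+3}−ȳ) = -6.6735
Denominator Σ(y_t−ȳ)² = 255.4286
r_3 = -6.6735 / 255.4286 = -0.026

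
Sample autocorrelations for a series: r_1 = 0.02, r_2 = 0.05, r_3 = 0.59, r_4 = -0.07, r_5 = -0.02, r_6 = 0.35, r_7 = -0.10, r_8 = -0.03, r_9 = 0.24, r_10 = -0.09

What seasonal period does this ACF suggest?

The largest autocorrelation is r_3 = 0.59, with weaker echoes at lags 6 (0.35) and 9 (0.24); the remaining lags stay at or below 0.05.
The dominant spike at lag 3 indicates a seasonal period of 3.

3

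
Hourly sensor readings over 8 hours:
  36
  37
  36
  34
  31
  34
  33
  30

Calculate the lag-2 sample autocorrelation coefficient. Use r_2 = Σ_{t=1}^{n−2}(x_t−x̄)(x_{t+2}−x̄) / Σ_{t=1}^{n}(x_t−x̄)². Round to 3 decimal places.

0.020

Mean x̄ = (36 + 37 + 36 + 34 + 31 + 34 + 33 + 30)/8 = 33.8750
Deviations from mean: 2.1250, 3.1250, 2.1250, 0.1250, -2.8750, 0.1250, -0.8750, -3.8750
Σ(x_t−x̄)(x_{t+2}−x̄) = (4.5156) + (0.3906) + (-6.1094) + (0.0156) + (2.5156) + (-0.4844) = 0.8438
Denominator Σ(x_t−x̄)² = 42.8750
r_2 = 0.8438 / 42.8750 = 0.020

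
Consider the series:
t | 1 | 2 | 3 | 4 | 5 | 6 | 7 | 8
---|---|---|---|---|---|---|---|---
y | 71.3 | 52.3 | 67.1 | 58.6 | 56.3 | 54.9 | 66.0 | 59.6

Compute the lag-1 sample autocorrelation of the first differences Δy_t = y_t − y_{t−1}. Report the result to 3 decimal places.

-0.560

First differences Δy: -19.0, 14.8, -8.5, -2.3, -1.4, 11.1, -6.4
Mean of differences = -1.6714
Numerator Σ(Δy_t−Δȳ)(Δy_{t+1}−Δȳ) = -450.7051
Denominator Σ(Δy_t−Δȳ)² = 804.1543
r_1(Δy) = -450.7051 / 804.1543 = -0.560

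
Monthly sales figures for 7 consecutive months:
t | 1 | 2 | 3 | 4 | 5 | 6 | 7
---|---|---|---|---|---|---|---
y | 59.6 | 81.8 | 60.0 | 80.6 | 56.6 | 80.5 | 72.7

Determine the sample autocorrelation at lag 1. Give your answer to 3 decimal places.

-0.798

Mean ȳ = (59.6 + 81.8 + 60.0 + 80.6 + 56.6 + 80.5 + 72.7)/7 = 70.2571
Deviations from mean: -10.6571, 11.5429, -10.2571, 10.3429, -13.6571, 10.2429, 2.4429
Σ(y_t−ȳ)(y_{t+1}−ȳ) = (-123.0139) + (-118.3967) + (-106.0882) + (-141.2539) + (-139.8882) + (25.0218) = -603.6190
Denominator Σ(y_t−ȳ)² = 756.3971
r_1 = -603.6190 / 756.3971 = -0.798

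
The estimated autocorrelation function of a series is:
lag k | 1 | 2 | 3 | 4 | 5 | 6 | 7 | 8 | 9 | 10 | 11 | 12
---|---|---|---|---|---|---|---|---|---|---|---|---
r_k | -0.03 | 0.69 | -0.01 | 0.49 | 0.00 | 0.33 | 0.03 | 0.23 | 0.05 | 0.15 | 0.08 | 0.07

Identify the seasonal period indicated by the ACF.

The largest autocorrelation is r_2 = 0.69, with weaker echoes at lags 4 (0.49), 6 (0.33), 8 (0.23) and 10 (0.15); the remaining lags stay at or below 0.08.
The dominant spike at lag 2 indicates a seasonal period of 2.

2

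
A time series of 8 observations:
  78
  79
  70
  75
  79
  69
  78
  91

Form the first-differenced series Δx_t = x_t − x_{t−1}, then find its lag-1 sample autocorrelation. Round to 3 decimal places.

First differences Δx: 1, -9, 5, 4, -10, 9, 13
Mean of differences = 1.8571
Numerator Σ(Δx_t−Δx̄)(Δx_{t+1}−Δx̄) = -48.5918
Denominator Σ(Δx_t−Δx̄)² = 448.8571
r_1(Δx) = -48.5918 / 448.8571 = -0.108

-0.108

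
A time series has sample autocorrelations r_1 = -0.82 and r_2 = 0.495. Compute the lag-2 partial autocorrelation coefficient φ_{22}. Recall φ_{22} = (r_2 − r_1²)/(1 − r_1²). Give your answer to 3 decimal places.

-0.542

φ_{22} = (r_2 − r_1²) / (1 − r_1²)
r_1² = (-0.82)² = 0.6724
Numerator = 0.495 − 0.6724 = -0.1774; denominator = 1 − 0.6724 = 0.3276
φ_{22} = -0.1774 / 0.3276 = -0.542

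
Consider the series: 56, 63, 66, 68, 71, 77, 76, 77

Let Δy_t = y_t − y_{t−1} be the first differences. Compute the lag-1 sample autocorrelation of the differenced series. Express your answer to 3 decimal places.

First differences Δy: 7, 3, 2, 3, 6, -1, 1
Mean of differences = 3.0000
Numerator Σ(Δy_t−Δȳ)(Δy_{t+1}−Δȳ) = -4.0000
Denominator Σ(Δy_t−Δȳ)² = 46.0000
r_1(Δy) = -4.0000 / 46.0000 = -0.087

-0.087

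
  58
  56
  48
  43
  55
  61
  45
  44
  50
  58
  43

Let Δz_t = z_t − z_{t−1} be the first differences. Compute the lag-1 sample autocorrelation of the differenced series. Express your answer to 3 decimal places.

First differences Δz: -2, -8, -5, 12, 6, -16, -1, 6, 8, -15
Mean of differences = -1.5000
Numerator Σ(Δz_t−Δz̄)(Δz_{t+1}−Δz̄) = -89.2500
Denominator Σ(Δz_t−Δz̄)² = 832.5000
r_1(Δz) = -89.2500 / 832.5000 = -0.107

-0.107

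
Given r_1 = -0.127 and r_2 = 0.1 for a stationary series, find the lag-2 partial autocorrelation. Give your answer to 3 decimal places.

φ_{22} = (r_2 − r_1²) / (1 − r_1²)
r_1² = (-0.127)² = 0.016129
Numerator = 0.1 − 0.0161 = 0.0839; denominator = 1 − 0.0161 = 0.9839
φ_{22} = 0.0839 / 0.9839 = 0.085

0.085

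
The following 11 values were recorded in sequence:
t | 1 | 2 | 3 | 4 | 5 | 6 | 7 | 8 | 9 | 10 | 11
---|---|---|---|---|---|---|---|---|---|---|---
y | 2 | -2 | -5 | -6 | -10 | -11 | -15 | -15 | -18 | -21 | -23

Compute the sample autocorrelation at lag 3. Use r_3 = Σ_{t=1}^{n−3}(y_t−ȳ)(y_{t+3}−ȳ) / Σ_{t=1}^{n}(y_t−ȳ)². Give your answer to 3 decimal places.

Mean ȳ = (2 − 2 − 5 − 6 − 10 − 11 − 15 − 15 − 18 − 21 − 23)/11 = -11.2727
Numerator Σ_{t=1}^{8}(y_t−ȳ)(y_{t+3}−ȳ) = 137.2314
Denominator Σ(y_t−ȳ)² = 636.1818
r_3 = 137.2314 / 636.1818 = 0.216

0.216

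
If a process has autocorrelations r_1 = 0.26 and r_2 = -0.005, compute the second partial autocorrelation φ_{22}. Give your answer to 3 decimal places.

-0.078

φ_{22} = (r_2 − r_1²) / (1 − r_1²)
r_1² = (0.26)² = 0.0676
Numerator = -0.005 − 0.0676 = -0.0726; denominator = 1 − 0.0676 = 0.9324
φ_{22} = -0.0726 / 0.9324 = -0.078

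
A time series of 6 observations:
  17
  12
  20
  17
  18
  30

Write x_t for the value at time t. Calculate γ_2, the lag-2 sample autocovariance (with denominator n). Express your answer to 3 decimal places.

Mean x̄ = (17 + 12 + 20 + 17 + 18 + 30)/6 = 19.0000
Σ_{t=1}^{4}(x_t−x̄)(x_{t+2}−x̄) = -11.0000
γ_2 = -11.0000 / 6 = -1.833

-1.833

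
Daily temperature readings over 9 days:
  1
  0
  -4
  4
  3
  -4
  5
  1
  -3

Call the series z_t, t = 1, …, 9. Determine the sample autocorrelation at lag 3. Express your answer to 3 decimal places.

Mean z̄ = (1 + 0 − 4 + 4 + 3 − 4 + 5 + 1 − 3)/9 = 0.3333
Σ(z_t−z̄)(z_{t+3}−z̄) = (2.4444) + (-0.8889) + (18.7778) + (17.1111) + (1.7778) + (14.4444) = 53.6667
Denominator Σ(z_t−z̄)² = 92.0000
r_3 = 53.6667 / 92.0000 = 0.583

0.583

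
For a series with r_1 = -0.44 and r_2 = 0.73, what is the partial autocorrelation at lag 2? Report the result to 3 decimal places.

φ_{22} = (r_2 − r_1²) / (1 − r_1²)
r_1² = (-0.44)² = 0.1936
Numerator = 0.73 − 0.1936 = 0.5364; denominator = 1 − 0.1936 = 0.8064
φ_{22} = 0.5364 / 0.8064 = 0.665

0.665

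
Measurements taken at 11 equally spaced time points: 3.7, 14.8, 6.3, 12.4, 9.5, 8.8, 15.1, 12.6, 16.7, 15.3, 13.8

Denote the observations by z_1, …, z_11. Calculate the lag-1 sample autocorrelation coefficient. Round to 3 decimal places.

Mean z̄ = (3.7 + 14.8 + 6.3 + 12.4 + 9.5 + 8.8 + 15.1 + 12.6 + 16.7 + 15.3 + 13.8)/11 = 11.7273
Numerator Σ_{t=1}^{10}(z_t−z̄)(z_{t+1}−z̄) = -17.3898
Denominator Σ(z_t−z̄)² = 171.2418
r_1 = -17.3898 / 171.2418 = -0.102

-0.102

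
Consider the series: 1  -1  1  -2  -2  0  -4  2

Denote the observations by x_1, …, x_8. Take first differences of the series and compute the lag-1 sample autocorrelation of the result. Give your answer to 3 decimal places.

First differences Δx: -2, 2, -3, 0, 2, -4, 6
Mean of differences = 0.1429
Numerator Σ(Δx_t−Δx̄)(Δx_{t+1}−Δx̄) = -41.5918
Denominator Σ(Δx_t−Δx̄)² = 72.8571
r_1(Δx) = -41.5918 / 72.8571 = -0.571

-0.571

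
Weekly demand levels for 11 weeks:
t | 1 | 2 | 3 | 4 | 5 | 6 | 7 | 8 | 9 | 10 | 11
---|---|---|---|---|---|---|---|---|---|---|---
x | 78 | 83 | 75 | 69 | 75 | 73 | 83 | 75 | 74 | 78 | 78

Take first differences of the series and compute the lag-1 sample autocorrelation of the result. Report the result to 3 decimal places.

-0.393

First differences Δx: 5, -8, -6, 6, -2, 10, -8, -1, 4, 0
Mean of differences = 0.0000
Numerator Σ(Δx_t−Δx̄)(Δx_{t+1}−Δx̄) = -136.0000
Denominator Σ(Δx_t−Δx̄)² = 346.0000
r_1(Δx) = -136.0000 / 346.0000 = -0.393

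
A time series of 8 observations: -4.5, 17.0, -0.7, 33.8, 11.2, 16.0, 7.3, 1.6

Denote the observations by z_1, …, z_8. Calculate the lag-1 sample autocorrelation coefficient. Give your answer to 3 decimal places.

-0.374

Mean z̄ = (-4.5 + 17.0 − 0.7 + 33.8 + 11.2 + 16.0 + 7.3 + 1.6)/8 = 10.2125
Deviations from mean: -14.7125, 6.7875, -10.9125, 23.5875, 0.9875, 5.7875, -2.9125, -8.6125
Numerator Σ_{t=1}^{7}(z_t−z̄)(z_{t+1}−z̄) = -394.0927
Denominator Σ(z_t−z̄)² = 1055.1088
r_1 = -394.0927 / 1055.1088 = -0.374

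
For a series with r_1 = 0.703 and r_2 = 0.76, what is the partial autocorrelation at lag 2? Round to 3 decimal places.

0.525

φ_{22} = (r_2 − r_1²) / (1 − r_1²)
r_1² = (0.703)² = 0.494209
Numerator = 0.76 − 0.4942 = 0.2658; denominator = 1 − 0.4942 = 0.5058
φ_{22} = 0.2658 / 0.5058 = 0.525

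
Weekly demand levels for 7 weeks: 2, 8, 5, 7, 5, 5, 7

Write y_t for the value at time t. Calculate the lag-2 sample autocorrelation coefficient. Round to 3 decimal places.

Mean ȳ = (2 + 8 + 5 + 7 + 5 + 5 + 7)/7 = 5.5714
Deviations from mean: -3.5714, 2.4286, -0.5714, 1.4286, -0.5714, -0.5714, 1.4286
Numerator Σ_{t=1}^{5}(y_t−ȳ)(y_{t+2}−ȳ) = 4.2041
Denominator Σ(y_t−ȳ)² = 23.7143
r_2 = 4.2041 / 23.7143 = 0.177

0.177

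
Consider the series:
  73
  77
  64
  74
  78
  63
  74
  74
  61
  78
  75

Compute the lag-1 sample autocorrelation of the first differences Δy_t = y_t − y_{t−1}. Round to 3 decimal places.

First differences Δy: 4, -13, 10, 4, -15, 11, 0, -13, 17, -3
Mean of differences = 0.2000
Numerator Σ(Δy_t−Δȳ)(Δy_{t+1}−Δȳ) = -639.2400
Denominator Σ(Δy_t−Δȳ)² = 1113.6000
r_1(Δy) = -639.2400 / 1113.6000 = -0.574

-0.574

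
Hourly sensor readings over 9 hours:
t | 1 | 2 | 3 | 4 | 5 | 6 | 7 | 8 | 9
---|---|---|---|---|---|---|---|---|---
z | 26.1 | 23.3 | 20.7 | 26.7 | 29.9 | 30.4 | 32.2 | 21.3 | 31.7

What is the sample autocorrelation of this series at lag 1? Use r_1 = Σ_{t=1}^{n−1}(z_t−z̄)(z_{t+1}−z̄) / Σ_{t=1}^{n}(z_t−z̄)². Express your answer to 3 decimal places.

Mean z̄ = (26.1 + 23.3 + 20.7 + 26.7 + 29.9 + 30.4 + 32.2 + 21.3 + 31.7)/9 = 26.9222
Numerator Σ_{t=1}^{8}(z_t−z̄)(z_{t+1}−z̄) = -1.5860
Denominator Σ(z_t−z̄)² = 155.8156
r_1 = -1.5860 / 155.8156 = -0.010

-0.010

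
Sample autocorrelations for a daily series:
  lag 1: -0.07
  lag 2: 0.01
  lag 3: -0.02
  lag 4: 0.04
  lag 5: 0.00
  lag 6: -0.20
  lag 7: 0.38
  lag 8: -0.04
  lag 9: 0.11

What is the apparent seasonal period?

7

The largest autocorrelation is r_7 = 0.38; the remaining lags stay at or below 0.11.
The dominant spike at lag 7 indicates a seasonal period of 7.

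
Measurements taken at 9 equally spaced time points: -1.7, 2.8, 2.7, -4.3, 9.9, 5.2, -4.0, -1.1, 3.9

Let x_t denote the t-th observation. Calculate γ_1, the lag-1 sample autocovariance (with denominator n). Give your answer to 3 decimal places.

-4.387

Mean x̄ = (-1.7 + 2.8 + 2.7 − 4.3 + 9.9 + 5.2 − 4.0 − 1.1 + 3.9)/9 = 1.4889
Σ_{t=1}^{8}(x_t−x̄)(x_{t+1}−x̄) = -39.4823
γ_1 = -39.4823 / 9 = -4.387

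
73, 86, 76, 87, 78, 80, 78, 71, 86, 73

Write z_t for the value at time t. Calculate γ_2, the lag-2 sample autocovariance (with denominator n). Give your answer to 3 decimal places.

11.812

Mean z̄ = (73 + 86 + 76 + 87 + 78 + 80 + 78 + 71 + 86 + 73)/10 = 78.8000
Σ_{t=1}^{8}(z_t−z̄)(z_{t+2}−z̄) = 118.1200
γ_2 = 118.1200 / 10 = 11.812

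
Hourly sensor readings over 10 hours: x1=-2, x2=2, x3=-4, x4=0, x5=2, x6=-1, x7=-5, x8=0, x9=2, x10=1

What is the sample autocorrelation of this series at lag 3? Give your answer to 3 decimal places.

-0.031

Mean x̄ = (-2 + 2 − 4 + 0 + 2 − 1 − 5 + 0 + 2 + 1)/10 = -0.5000
Numerator Σ_{t=1}^{7}(x_t−x̄)(x_{t+3}−x̄) = -1.7500
Denominator Σ(x_t−x̄)² = 56.5000
r_3 = -1.7500 / 56.5000 = -0.031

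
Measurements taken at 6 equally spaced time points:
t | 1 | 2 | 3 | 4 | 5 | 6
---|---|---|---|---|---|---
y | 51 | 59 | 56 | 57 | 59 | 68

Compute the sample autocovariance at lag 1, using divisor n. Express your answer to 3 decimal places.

0.370

Mean ȳ = (51 + 59 + 56 + 57 + 59 + 68)/6 = 58.3333
Deviations: -7.3333, 0.6667, -2.3333, -1.3333, 0.6667, 9.6667
Σ_{t=1}^{5}(y_t−ȳ)(y_{t+1}−ȳ) = 2.2222
γ_1 = 2.2222 / 6 = 0.370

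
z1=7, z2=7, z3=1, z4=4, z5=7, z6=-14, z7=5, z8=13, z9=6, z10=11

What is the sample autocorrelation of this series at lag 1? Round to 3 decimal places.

-0.060

Mean z̄ = (7 + 7 + 1 + 4 + 7 − 14 + 5 + 13 + 6 + 11)/10 = 4.7000
Numerator Σ_{t=1}^{9}(z_t−z̄)(z_{t+1}−z̄) = -29.3900
Denominator Σ(z_t−z̄)² = 490.1000
r_1 = -29.3900 / 490.1000 = -0.060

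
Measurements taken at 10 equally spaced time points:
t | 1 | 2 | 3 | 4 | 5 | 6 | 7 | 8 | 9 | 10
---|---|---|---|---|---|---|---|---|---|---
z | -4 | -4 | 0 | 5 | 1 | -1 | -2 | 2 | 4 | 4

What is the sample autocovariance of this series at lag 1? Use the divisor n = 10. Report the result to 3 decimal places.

3.925

Mean z̄ = (-4 − 4 + 0 + 5 + 1 − 1 − 2 + 2 + 4 + 4)/10 = 0.5000
Σ_{t=1}^{9}(z_t−z̄)(z_{t+1}−z̄) = 39.2500
γ_1 = 39.2500 / 10 = 3.925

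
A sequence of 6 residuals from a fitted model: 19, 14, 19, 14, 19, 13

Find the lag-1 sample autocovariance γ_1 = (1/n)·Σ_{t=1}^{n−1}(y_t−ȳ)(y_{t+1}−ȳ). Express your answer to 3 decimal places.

Mean ȳ = (19 + 14 + 19 + 14 + 19 + 13)/6 = 16.3333
Σ_{t=1}^{5}(y_t−ȳ)(y_{t+1}−ȳ) = -33.7778
γ_1 = -33.7778 / 6 = -5.630

-5.630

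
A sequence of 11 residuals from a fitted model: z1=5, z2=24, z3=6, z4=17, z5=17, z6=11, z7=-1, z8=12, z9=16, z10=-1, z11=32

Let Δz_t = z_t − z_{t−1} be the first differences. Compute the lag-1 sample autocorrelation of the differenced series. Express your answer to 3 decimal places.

First differences Δz: 19, -18, 11, 0, -6, -12, 13, 4, -17, 33
Mean of differences = 2.7000
Numerator Σ(Δz_t−Δz̄)(Δz_{t+1}−Δz̄) = -1140.7900
Denominator Σ(Δz_t−Δz̄)² = 2476.1000
r_1(Δz) = -1140.7900 / 2476.1000 = -0.461

-0.461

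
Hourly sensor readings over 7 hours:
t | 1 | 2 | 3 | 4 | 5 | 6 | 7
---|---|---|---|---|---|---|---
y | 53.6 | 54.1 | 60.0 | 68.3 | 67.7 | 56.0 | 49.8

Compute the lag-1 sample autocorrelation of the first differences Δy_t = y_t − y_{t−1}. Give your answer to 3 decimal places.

0.459

First differences Δy: 0.5, 5.9, 8.3, -0.6, -11.7, -6.2
Mean of differences = -0.6333
Numerator Σ(Δy_t−Δȳ)(Δy_{t+1}−Δȳ) = 127.3022
Denominator Σ(Δy_t−Δȳ)² = 277.2333
r_1(Δy) = 127.3022 / 277.2333 = 0.459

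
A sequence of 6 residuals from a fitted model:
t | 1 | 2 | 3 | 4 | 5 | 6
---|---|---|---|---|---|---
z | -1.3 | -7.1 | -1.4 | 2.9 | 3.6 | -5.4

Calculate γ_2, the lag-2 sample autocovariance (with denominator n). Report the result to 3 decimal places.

Mean z̄ = (-1.3 − 7.1 − 1.4 + 2.9 + 3.6 − 5.4)/6 = -1.4500
Deviations: 0.1500, -5.6500, 0.0500, 4.3500, 5.0500, -3.9500
Σ_{t=1}^{4}(z_t−z̄)(z_{t+2}−z̄) = -41.5000
γ_2 = -41.5000 / 6 = -6.917

-6.917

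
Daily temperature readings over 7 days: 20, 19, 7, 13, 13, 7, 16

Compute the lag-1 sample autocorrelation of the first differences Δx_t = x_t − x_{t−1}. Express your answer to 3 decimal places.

-0.415

First differences Δx: -1, -12, 6, 0, -6, 9
Mean of differences = -0.6667
Numerator Σ(Δx_t−Δx̄)(Δx_{t+1}−Δx̄) = -122.4444
Denominator Σ(Δx_t−Δx̄)² = 295.3333
r_1(Δx) = -122.4444 / 295.3333 = -0.415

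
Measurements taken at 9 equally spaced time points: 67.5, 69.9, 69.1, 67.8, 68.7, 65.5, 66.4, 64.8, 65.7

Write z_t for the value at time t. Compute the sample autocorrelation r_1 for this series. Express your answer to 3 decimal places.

0.485

Mean z̄ = (67.5 + 69.9 + 69.1 + 67.8 + 68.7 + 65.5 + 66.4 + 64.8 + 65.7)/9 = 67.2667
Numerator Σ_{t=1}^{8}(z_t−z̄)(z_{t+1}−z̄) = 12.1856
Denominator Σ(z_t−z̄)² = 25.1000
r_1 = 12.1856 / 25.1000 = 0.485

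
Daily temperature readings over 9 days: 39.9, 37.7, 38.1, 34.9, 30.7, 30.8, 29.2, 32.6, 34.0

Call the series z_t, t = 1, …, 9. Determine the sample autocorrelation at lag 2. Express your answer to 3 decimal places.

Mean z̄ = (39.9 + 37.7 + 38.1 + 34.9 + 30.7 + 30.8 + 29.2 + 32.6 + 34.0)/9 = 34.2111
Σ(z_t−z̄)(z_{t+2}−z̄) = (22.1235) + (2.4035) + (-13.6543) + (-2.3499) + (17.5946) + (5.4957) + (1.0579) = 32.6709
Denominator Σ(z_t−z̄)² = 111.8489
r_2 = 32.6709 / 111.8489 = 0.292

0.292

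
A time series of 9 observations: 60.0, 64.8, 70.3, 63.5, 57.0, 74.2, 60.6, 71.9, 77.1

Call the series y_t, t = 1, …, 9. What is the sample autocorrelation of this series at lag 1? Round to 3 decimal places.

-0.181

Mean ȳ = (60.0 + 64.8 + 70.3 + 63.5 + 57.0 + 74.2 + 60.6 + 71.9 + 77.1)/9 = 66.6000
Numerator Σ_{t=1}^{8}(y_t−ȳ)(y_{t+1}−ȳ) = -71.2000
Denominator Σ(y_t−ȳ)² = 394.3600
r_1 = -71.2000 / 394.3600 = -0.181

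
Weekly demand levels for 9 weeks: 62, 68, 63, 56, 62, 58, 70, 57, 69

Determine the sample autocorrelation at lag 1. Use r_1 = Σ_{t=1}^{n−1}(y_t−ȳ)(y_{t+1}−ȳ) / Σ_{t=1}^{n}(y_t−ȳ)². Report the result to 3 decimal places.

-0.486

Mean ȳ = (62 + 68 + 63 + 56 + 62 + 58 + 70 + 57 + 69)/9 = 62.7778
Numerator Σ_{t=1}^{8}(y_t−ȳ)(y_{t+1}−ȳ) = -107.6049
Denominator Σ(y_t−ȳ)² = 221.5556
r_1 = -107.6049 / 221.5556 = -0.486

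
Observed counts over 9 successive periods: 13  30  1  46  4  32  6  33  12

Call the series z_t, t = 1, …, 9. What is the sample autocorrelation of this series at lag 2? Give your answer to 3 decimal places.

0.743

Mean z̄ = (13 + 30 + 1 + 46 + 4 + 32 + 6 + 33 + 12)/9 = 19.6667
Σ(z_t−z̄)(z_{t+2}−z̄) = (124.4444) + (272.1111) + (292.4444) + (324.7778) + (214.1111) + (164.4444) + (104.7778) = 1497.1111
Denominator Σ(z_t−z̄)² = 2014.0000
r_2 = 1497.1111 / 2014.0000 = 0.743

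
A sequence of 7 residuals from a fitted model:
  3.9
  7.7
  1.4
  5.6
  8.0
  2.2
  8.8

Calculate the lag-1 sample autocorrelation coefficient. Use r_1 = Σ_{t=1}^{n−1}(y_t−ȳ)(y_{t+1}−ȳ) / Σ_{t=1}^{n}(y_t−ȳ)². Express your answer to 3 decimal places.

-0.617

Mean ȳ = (3.9 + 7.7 + 1.4 + 5.6 + 8.0 + 2.2 + 8.8)/7 = 5.3714
Deviations from mean: -1.4714, 2.3286, -3.9714, 0.2286, 2.6286, -3.1714, 3.4286
Σ(y_t−ȳ)(y_{t+1}−ȳ) = (-3.4263) + (-9.2478) + (-0.9078) + (0.6008) + (-8.3363) + (-10.8735) = -32.1908
Denominator Σ(y_t−ȳ)² = 52.1343
r_1 = -32.1908 / 52.1343 = -0.617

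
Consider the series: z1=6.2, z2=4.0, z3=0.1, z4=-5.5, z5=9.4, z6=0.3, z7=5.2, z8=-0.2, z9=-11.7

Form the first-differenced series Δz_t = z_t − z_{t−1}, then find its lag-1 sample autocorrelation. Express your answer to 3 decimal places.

First differences Δz: -2.2, -3.9, -5.6, 14.9, -9.1, 4.9, -5.4, -11.5
Mean of differences = -2.2375
Numerator Σ(Δz_t−Δz̄)(Δz_{t+1}−Δz̄) = -211.9639
Denominator Σ(Δz_t−Δz̄)² = 501.5988
r_1(Δz) = -211.9639 / 501.5988 = -0.423

-0.423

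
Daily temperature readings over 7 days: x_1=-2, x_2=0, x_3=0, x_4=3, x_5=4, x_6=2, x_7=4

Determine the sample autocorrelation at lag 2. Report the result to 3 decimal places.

Mean x̄ = (-2 + 0 + 0 + 3 + 4 + 2 + 4)/7 = 1.5714
Deviations from mean: -3.5714, -1.5714, -1.5714, 1.4286, 2.4286, 0.4286, 2.4286
Numerator Σ_{t=1}^{5}(x_t−x̄)(x_{t+2}−x̄) = 6.0612
Denominator Σ(x_t−x̄)² = 31.7143
r_2 = 6.0612 / 31.7143 = 0.191

0.191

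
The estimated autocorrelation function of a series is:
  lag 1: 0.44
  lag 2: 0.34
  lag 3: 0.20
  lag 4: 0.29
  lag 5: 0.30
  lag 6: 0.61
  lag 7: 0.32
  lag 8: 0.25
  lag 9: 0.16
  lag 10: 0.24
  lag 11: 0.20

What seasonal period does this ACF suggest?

6

The largest autocorrelation is r_6 = 0.61; the remaining lags stay at or below 0.44. The elevated value at lag 1 (0.44), dropping to 0.34 at lag 2, reflects decaying short-term dependence rather than seasonality.
The dominant spike at lag 6 indicates a seasonal period of 6.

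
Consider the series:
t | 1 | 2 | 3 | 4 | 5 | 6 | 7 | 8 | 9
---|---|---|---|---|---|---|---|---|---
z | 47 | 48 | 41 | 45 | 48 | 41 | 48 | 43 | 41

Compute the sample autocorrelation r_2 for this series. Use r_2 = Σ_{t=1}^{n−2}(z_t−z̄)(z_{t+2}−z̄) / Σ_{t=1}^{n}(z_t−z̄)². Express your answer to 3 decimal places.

-0.194

Mean z̄ = (47 + 48 + 41 + 45 + 48 + 41 + 48 + 43 + 41)/9 = 44.6667
Numerator Σ_{t=1}^{7}(z_t−z̄)(z_{t+2}−z̄) = -15.8889
Denominator Σ(z_t−z̄)² = 82.0000
r_2 = -15.8889 / 82.0000 = -0.194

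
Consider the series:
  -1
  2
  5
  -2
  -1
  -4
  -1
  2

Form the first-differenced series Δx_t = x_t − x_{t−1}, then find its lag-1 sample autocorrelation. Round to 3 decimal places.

-0.223

First differences Δx: 3, 3, -7, 1, -3, 3, 3
Mean of differences = 0.4286
Numerator Σ(Δx_t−Δx̄)(Δx_{t+1}−Δx̄) = -20.8980
Denominator Σ(Δx_t−Δx̄)² = 93.7143
r_1(Δx) = -20.8980 / 93.7143 = -0.223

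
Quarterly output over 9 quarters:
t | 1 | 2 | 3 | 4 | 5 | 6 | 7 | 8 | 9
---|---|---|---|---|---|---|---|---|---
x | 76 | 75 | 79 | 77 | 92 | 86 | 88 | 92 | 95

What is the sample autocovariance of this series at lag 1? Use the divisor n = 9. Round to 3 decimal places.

Mean x̄ = (76 + 75 + 79 + 77 + 92 + 86 + 88 + 92 + 95)/9 = 84.4444
Σ_{t=1}^{8}(x_t−x̄)(x_{t+1}−x̄) = 239.3580
γ_1 = 239.3580 / 9 = 26.595

26.595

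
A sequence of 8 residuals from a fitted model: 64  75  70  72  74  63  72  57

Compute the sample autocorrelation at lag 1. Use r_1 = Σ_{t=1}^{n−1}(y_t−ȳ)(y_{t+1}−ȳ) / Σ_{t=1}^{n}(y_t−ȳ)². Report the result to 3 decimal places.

-0.294

Mean ȳ = (64 + 75 + 70 + 72 + 74 + 63 + 72 + 57)/8 = 68.3750
Deviations from mean: -4.3750, 6.6250, 1.6250, 3.6250, 5.6250, -5.3750, 3.6250, -11.3750
Σ(y_t−ȳ)(y_{t+1}−ȳ) = (-28.9844) + (10.7656) + (5.8906) + (20.3906) + (-30.2344) + (-19.4844) + (-41.2344) = -82.8906
Denominator Σ(y_t−ȳ)² = 281.8750
r_1 = -82.8906 / 281.8750 = -0.294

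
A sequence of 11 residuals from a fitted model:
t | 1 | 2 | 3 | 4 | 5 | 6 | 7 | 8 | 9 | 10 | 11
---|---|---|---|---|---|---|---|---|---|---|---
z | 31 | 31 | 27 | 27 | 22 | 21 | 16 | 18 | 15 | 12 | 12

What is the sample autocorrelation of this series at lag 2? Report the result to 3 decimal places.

0.460

Mean z̄ = (31 + 31 + 27 + 27 + 22 + 21 + 16 + 18 + 15 + 12 + 12)/11 = 21.0909
Numerator Σ_{t=1}^{9}(z_t−z̄)(z_{t+2}−z̄) = 232.0744
Denominator Σ(z_t−z̄)² = 504.9091
r_2 = 232.0744 / 504.9091 = 0.460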